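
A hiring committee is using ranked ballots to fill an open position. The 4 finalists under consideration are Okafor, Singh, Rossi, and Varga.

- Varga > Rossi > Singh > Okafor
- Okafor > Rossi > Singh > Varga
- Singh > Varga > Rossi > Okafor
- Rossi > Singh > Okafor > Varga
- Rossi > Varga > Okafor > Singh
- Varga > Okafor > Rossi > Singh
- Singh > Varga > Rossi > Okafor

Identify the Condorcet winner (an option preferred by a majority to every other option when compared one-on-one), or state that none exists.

There is no Condorcet winner

Head-to-head results (7 voters total):
Okafor vs Singh: Singh wins 4–3.
Okafor vs Rossi: Rossi wins 5–2.
Okafor vs Varga: Varga wins 5–2.
Singh vs Rossi: Rossi wins 5–2.
Singh vs Varga: Singh wins 4–3.
Rossi vs Varga: Varga wins 4–3.
No candidate beats all others: Singh beats Varga beats Rossi beats Singh, a majority cycle.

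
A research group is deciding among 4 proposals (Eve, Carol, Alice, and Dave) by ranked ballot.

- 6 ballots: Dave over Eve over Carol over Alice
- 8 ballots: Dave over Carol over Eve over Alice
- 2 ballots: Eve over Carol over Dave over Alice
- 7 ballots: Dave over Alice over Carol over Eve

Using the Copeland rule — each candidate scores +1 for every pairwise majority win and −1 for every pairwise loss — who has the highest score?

Dave

Pairwise results:
  Eve vs Carol: Carol wins 15–8.
  Eve vs Alice: Eve wins 16–7.
  Eve vs Dave: Dave wins 21–2.
  Carol vs Alice: Carol wins 16–7.
  Carol vs Dave: Dave wins 21–2.
  Alice vs Dave: Dave wins 23–0.
Copeland scores (wins − losses):
  Eve: 1 − 2 = -1
  Carol: 2 − 1 = 1
  Alice: 0 − 3 = -3
  Dave: 3 − 0 = 3
Dave has the best Copeland score.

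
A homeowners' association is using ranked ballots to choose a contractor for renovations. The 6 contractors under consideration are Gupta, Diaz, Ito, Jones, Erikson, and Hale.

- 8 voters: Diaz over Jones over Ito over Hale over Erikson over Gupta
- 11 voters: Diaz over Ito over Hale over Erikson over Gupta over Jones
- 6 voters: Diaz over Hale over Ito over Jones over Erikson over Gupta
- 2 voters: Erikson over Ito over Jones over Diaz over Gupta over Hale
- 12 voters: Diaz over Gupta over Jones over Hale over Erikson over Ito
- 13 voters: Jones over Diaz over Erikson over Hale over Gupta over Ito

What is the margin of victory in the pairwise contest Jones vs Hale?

18

Ballots ranking Jones above Hale: 8+2+12+13 = 35.
Ballots ranking Hale above Jones: 11+6 = 17.
Jones wins 35–17, a margin of 18.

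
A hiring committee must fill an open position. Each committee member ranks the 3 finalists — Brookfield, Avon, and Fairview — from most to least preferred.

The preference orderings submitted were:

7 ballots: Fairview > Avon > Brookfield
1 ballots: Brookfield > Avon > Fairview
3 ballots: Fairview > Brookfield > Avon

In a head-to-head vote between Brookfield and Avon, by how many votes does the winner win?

3

Ballots ranking Brookfield above Avon: 1+3 = 4.
Ballots ranking Avon above Brookfield: 7.
Avon wins 7–4, a margin of 3.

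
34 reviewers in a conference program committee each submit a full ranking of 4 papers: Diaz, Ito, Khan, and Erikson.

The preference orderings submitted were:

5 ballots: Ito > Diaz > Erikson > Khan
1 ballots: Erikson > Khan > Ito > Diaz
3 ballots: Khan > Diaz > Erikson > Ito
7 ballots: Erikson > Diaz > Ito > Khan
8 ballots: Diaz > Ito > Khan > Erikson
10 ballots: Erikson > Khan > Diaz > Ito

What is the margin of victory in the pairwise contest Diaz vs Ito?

22

Ballots ranking Diaz above Ito: 3+7+8+10 = 28.
Ballots ranking Ito above Diaz: 5+1 = 6.
Diaz wins 28–6, a margin of 22.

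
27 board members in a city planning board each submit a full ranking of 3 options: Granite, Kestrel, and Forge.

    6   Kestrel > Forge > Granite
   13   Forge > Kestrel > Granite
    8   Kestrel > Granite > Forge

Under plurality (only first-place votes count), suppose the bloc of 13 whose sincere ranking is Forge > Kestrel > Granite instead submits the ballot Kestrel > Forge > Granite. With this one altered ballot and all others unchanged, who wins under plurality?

Kestrel

First-place totals with the altered ballot: Granite 0, Kestrel 27, Forge 0.
The winner is unchanged: still Kestrel.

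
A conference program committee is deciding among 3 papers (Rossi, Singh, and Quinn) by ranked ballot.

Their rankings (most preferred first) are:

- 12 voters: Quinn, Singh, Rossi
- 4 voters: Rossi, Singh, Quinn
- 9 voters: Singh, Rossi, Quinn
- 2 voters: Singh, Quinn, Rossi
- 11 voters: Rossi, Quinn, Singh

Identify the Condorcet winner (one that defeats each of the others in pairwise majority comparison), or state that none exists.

No Condorcet winner

Head-to-head results (38 voters total):
Rossi vs Singh: Singh wins 23–15.
Rossi vs Quinn: Rossi wins 24–14.
Singh vs Quinn: Quinn wins 23–15.
No candidate beats all others: Rossi beats Quinn beats Singh beats Rossi, a majority cycle.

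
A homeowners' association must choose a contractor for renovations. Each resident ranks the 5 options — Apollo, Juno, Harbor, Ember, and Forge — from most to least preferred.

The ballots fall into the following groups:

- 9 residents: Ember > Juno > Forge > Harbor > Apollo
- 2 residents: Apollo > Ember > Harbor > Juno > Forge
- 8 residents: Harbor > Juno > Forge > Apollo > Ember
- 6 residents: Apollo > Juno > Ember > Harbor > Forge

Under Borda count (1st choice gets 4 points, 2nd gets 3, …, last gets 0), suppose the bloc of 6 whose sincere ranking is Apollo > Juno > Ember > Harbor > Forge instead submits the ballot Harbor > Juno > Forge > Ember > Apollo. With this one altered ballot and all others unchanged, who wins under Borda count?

Borda totals with the altered ballot: Apollo 16, Juno 71, Harbor 69, Ember 48, Forge 46.
The winner is unchanged: still Juno.

Juno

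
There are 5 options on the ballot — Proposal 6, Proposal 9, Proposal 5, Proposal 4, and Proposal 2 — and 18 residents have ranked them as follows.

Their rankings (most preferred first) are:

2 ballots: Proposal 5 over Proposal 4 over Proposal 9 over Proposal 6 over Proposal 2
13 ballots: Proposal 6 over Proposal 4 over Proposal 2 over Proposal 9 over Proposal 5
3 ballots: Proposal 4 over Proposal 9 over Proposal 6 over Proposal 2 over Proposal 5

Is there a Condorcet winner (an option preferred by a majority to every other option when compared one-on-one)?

Yes

Head-to-head results (18 voters total):
Proposal 6 vs Proposal 9: Proposal 6 wins 13–5.
Proposal 6 vs Proposal 5: Proposal 6 wins 16–2.
Proposal 6 vs Proposal 4: Proposal 6 wins 13–5.
Proposal 6 vs Proposal 2: Proposal 6 wins 18–0.
Proposal 9 vs Proposal 5: Proposal 9 wins 16–2.
Proposal 9 vs Proposal 4: Proposal 4 wins 18–0.
Proposal 9 vs Proposal 2: Proposal 2 wins 13–5.
Proposal 5 vs Proposal 4: Proposal 4 wins 16–2.
Proposal 5 vs Proposal 2: Proposal 2 wins 16–2.
Proposal 4 vs Proposal 2: Proposal 4 wins 18–0.
Proposal 6 beats each rival — Proposal 9 (13–5), Proposal 5 (16–2), Proposal 4 (13–5), Proposal 2 (18–0) — so Proposal 6 is the Condorcet winner.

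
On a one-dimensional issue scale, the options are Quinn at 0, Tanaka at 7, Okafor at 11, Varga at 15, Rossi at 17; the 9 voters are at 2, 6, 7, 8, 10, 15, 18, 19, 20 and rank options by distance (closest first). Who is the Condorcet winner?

With single-peaked preferences on a line, the Condorcet winner is the candidate closest to the median voter.
The median voter (position 10) is closest to Okafor at 11.
Check: Okafor vs Quinn — voters closer to Okafor: 8 of 9.

Okafor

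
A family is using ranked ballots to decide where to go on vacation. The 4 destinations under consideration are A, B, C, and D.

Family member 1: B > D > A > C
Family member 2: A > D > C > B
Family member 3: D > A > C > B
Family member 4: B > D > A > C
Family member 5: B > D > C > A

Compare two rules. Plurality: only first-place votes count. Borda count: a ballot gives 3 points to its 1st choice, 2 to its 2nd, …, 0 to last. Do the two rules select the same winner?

Plurality first-place counts: A 1, B 3, C 0, D 1 → B.
Borda totals: A 7, B 9, C 3, D 11 → D.
The two rules disagree: plurality picks B, Borda picks D.

No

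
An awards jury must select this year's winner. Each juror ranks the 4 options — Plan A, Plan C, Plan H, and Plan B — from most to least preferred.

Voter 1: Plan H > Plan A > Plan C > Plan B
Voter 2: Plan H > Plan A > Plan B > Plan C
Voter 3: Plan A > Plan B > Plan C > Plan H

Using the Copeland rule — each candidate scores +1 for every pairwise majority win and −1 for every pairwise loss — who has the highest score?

Pairwise results:
  Plan A vs Plan C: Plan A wins 3–0.
  Plan A vs Plan H: Plan H wins 2–1.
  Plan A vs Plan B: Plan A wins 3–0.
  Plan C vs Plan H: Plan H wins 2–1.
  Plan C vs Plan B: Plan B wins 2–1.
  Plan H vs Plan B: Plan H wins 2–1.
Copeland scores (wins − losses):
  Plan A: 2 − 1 = 1
  Plan C: 0 − 3 = -3
  Plan H: 3 − 0 = 3
  Plan B: 1 − 2 = -1
Plan H has the best Copeland score.

Plan H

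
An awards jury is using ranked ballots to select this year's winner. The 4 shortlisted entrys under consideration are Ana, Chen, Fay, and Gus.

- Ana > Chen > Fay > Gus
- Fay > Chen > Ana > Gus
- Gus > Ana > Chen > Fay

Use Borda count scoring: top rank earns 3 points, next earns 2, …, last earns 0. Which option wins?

Ana

Borda scores:
  Ana: 3 + 1 + 2 = 6
  Chen: 2 + 2 + 1 = 5
  Fay: 1 + 3 + 0 = 4
  Gus: 0 + 0 + 3 = 3
Ana has the highest total.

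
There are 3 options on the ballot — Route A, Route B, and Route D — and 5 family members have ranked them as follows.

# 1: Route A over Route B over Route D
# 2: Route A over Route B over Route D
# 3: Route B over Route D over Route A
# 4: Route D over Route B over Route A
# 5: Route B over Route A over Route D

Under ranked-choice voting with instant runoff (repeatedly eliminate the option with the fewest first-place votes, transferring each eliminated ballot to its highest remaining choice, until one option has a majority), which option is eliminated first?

Round 1: Route A 2, Route B 2, Route D 1. Route D has the fewest and is eliminated.
Round 2: Route B 3, Route A 2. Route B has a majority.

Route D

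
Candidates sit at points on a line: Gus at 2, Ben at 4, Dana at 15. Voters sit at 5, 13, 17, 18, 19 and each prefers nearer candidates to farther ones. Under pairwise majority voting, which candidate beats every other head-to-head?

With single-peaked preferences on a line, the Condorcet winner is the candidate closest to the median voter.
The median voter (position 17) is closest to Dana at 15.
Check: Dana vs Ben — voters closer to Dana: 4 of 5.

Dana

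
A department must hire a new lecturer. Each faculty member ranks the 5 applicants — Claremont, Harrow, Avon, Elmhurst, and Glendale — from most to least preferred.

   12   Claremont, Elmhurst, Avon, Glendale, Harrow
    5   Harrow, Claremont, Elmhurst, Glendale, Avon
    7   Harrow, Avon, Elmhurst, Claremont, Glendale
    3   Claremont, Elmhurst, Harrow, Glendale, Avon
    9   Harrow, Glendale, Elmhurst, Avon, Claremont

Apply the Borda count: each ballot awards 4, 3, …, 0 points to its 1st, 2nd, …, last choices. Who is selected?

Harrow

Borda scores:
  Claremont: 12·4 + 5·3 + 7·1 + 3·4 + 9·0 = 82
  Harrow: 12·0 + 5·4 + 7·4 + 3·2 + 9·4 = 90
  Avon: 12·2 + 5·0 + 7·3 + 3·0 + 9·1 = 54
  Elmhurst: 12·3 + 5·2 + 7·2 + 3·3 + 9·2 = 87
  Glendale: 12·1 + 5·1 + 7·0 + 3·1 + 9·3 = 47
Harrow has the highest total.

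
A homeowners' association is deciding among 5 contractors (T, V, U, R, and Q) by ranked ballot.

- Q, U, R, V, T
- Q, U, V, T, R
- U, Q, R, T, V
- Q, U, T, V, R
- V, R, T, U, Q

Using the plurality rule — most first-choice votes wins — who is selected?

Q

First-place vote totals:
  T: 0
  V: 1
  U: 1
  R: 0
  Q: 3
Q has the most first-place votes.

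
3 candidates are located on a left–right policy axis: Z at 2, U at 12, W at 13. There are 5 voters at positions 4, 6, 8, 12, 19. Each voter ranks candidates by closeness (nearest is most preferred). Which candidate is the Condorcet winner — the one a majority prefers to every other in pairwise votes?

With single-peaked preferences on a line, the Condorcet winner is the candidate closest to the median voter.
The median voter (position 8) is closest to U at 12.
Check: U vs W — voters closer to U: 4 of 5.

U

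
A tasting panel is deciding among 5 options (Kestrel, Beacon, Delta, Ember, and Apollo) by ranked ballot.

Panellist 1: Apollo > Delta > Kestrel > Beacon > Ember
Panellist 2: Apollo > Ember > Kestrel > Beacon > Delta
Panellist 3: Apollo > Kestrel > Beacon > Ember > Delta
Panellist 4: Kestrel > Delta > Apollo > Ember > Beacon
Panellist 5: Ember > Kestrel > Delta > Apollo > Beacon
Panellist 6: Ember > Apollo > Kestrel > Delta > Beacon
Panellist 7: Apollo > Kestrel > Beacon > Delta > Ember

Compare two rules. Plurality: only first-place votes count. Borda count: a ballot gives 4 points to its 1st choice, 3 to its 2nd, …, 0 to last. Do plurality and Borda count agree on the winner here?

Yes

Plurality first-place counts: Kestrel 1, Beacon 0, Delta 0, Ember 2, Apollo 4 → Apollo.
Borda totals: Kestrel 19, Beacon 6, Delta 10, Ember 13, Apollo 22 → Apollo.
The two rules agree on Apollo.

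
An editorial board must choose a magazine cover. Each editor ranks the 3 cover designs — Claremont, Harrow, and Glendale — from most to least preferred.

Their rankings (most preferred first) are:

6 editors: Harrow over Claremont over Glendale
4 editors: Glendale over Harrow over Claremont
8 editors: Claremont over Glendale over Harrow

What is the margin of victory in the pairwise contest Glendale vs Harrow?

6

Ballots ranking Glendale above Harrow: 4+8 = 12.
Ballots ranking Harrow above Glendale: 6.
Glendale wins 12–6, a margin of 6.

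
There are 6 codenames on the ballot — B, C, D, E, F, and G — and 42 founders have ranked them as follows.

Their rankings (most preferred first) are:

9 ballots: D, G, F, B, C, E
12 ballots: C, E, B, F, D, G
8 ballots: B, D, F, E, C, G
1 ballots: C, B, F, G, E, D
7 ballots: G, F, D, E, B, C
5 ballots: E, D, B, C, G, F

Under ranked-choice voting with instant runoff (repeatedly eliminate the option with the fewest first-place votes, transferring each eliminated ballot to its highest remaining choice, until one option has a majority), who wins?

D

Round 1: C 13, D 9, B 8, G 7, E 5, F 0. F has the fewest and is eliminated.
Round 2: C 13, D 9, B 8, G 7, E 5. E has the fewest and is eliminated.
Round 3: D 14, C 13, B 8, G 7. G has the fewest and is eliminated.
Round 4: D 21, C 13, B 8. B has the fewest and is eliminated.
Round 5: D 29, C 13. D has a majority.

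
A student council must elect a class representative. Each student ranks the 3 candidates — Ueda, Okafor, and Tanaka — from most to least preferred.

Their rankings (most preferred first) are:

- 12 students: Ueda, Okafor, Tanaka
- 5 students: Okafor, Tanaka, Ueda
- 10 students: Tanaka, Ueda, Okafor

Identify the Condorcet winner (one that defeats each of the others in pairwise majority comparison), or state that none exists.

None — there is no Condorcet winner

Head-to-head results (27 voters total):
Ueda vs Okafor: Ueda wins 22–5.
Ueda vs Tanaka: Tanaka wins 15–12.
Okafor vs Tanaka: Okafor wins 17–10.
No candidate beats all others: Ueda beats Okafor beats Tanaka beats Ueda, a majority cycle.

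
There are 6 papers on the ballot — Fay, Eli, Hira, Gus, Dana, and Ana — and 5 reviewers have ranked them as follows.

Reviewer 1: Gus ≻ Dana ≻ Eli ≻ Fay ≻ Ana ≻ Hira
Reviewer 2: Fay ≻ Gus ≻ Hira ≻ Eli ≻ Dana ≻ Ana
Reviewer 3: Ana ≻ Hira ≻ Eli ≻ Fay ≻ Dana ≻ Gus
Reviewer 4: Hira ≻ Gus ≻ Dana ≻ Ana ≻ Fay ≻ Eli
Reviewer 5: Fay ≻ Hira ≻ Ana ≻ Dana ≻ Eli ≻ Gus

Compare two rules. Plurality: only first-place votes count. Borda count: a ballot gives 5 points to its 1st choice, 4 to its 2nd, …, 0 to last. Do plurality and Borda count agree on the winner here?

Plurality first-place counts: Fay 2, Eli 0, Hira 1, Gus 1, Dana 0, Ana 1 → Fay.
Borda totals: Fay 15, Eli 9, Hira 16, Gus 13, Dana 11, Ana 11 → Hira.
The two rules disagree: plurality picks Fay, Borda picks Hira.

No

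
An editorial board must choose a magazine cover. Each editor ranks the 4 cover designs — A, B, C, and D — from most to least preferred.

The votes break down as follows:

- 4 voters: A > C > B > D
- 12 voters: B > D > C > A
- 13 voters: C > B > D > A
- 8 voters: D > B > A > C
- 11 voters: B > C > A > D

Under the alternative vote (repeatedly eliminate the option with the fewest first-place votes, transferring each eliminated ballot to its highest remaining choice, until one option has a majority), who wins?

Round 1: B 23, C 13, D 8, A 4. A has the fewest and is eliminated.
Round 2: B 23, C 17, D 8. D has the fewest and is eliminated.
Round 3: B 31, C 17. B has a majority.

B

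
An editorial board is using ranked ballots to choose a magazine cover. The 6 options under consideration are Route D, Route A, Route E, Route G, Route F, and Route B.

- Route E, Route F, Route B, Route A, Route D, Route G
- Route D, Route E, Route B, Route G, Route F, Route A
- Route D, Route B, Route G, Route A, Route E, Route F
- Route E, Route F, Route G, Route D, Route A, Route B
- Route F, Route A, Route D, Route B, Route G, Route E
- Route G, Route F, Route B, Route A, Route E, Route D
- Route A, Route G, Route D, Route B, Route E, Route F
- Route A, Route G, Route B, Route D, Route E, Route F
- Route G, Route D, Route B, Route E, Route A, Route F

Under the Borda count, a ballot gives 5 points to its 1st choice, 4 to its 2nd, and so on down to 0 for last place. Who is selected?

Borda scores:
  Route D: 1 + 5 + 5 + 2 + 3 + 0 + 3 + 2 + 4 = 25
  Route A: 2 + 0 + 2 + 1 + 4 + 2 + 5 + 5 + 1 = 22
  Route E: 5 + 4 + 1 + 5 + 0 + 1 + 1 + 1 + 2 = 20
  Route G: 0 + 2 + 3 + 3 + 1 + 5 + 4 + 4 + 5 = 27
  Route F: 4 + 1 + 0 + 4 + 5 + 4 + 0 + 0 + 0 = 18
  Route B: 3 + 3 + 4 + 0 + 2 + 3 + 2 + 3 + 3 = 23
Route G has the highest total.

Route G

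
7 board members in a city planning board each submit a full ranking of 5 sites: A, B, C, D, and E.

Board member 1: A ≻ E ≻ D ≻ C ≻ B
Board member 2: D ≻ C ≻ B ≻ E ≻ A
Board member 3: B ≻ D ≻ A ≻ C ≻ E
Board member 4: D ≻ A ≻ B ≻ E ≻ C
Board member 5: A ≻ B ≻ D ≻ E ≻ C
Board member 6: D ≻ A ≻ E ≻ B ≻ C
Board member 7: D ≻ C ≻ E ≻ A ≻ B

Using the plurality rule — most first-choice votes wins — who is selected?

D

First-place vote totals:
  A: 2
  B: 1
  C: 0
  D: 4
  E: 0
D has the most first-place votes.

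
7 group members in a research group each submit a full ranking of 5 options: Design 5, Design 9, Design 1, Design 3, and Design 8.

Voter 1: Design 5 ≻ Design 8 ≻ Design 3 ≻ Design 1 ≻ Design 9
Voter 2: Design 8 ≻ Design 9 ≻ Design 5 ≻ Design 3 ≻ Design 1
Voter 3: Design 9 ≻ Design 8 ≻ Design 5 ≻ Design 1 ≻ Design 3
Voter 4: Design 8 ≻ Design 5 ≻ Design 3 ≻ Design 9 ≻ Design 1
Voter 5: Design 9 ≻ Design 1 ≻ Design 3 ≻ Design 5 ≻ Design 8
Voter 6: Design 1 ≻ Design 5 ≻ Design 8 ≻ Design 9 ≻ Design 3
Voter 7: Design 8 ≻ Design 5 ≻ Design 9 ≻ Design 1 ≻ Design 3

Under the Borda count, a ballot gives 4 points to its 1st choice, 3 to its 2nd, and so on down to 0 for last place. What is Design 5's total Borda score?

18

Borda scores:
  Design 5: 4 + 2 + 2 + 3 + 1 + 3 + 3 = 18
  Design 9: 0 + 3 + 4 + 1 + 4 + 1 + 2 = 15
  Design 1: 1 + 0 + 1 + 0 + 3 + 4 + 1 = 10
  Design 3: 2 + 1 + 0 + 2 + 2 + 0 + 0 = 7
  Design 8: 3 + 4 + 3 + 4 + 0 + 2 + 4 = 20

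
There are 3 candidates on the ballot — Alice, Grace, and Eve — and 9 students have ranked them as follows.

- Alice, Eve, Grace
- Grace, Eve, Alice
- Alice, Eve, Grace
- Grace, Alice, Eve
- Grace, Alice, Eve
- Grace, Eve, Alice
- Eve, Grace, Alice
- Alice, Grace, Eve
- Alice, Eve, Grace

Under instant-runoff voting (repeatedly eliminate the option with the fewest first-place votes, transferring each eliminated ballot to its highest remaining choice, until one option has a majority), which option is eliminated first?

Round 1: Alice 4, Grace 4, Eve 1. Eve has the fewest and is eliminated.
Round 2: Grace 5, Alice 4. Grace has a majority.

Eve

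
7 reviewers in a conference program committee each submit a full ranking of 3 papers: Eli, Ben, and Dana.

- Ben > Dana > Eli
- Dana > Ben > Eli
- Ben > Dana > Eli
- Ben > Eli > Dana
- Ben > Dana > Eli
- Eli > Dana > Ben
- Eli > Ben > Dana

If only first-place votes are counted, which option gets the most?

Ben

First-place vote totals:
  Eli: 2
  Ben: 4
  Dana: 1
Ben has the most first-place votes.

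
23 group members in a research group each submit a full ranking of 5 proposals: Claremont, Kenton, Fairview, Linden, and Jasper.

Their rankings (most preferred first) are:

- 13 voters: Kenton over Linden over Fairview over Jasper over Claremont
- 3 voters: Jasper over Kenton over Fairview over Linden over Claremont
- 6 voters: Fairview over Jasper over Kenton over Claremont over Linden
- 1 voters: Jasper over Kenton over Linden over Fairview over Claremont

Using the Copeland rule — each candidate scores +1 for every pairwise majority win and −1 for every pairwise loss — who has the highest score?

Pairwise results:
  Claremont vs Kenton: Kenton wins 23–0.
  Claremont vs Fairview: Fairview wins 23–0.
  Claremont vs Linden: Linden wins 17–6.
  Claremont vs Jasper: Jasper wins 23–0.
  Kenton vs Fairview: Kenton wins 17–6.
  Kenton vs Linden: Kenton wins 23–0.
  Kenton vs Jasper: Kenton wins 13–10.
  Fairview vs Linden: Linden wins 14–9.
  Fairview vs Jasper: Fairview wins 19–4.
  Linden vs Jasper: Linden wins 13–10.
Copeland scores (wins − losses):
  Claremont: 0 − 4 = -4
  Kenton: 4 − 0 = 4
  Fairview: 2 − 2 = 0
  Linden: 3 − 1 = 2
  Jasper: 1 − 3 = -2
Kenton has the best Copeland score.

Kenton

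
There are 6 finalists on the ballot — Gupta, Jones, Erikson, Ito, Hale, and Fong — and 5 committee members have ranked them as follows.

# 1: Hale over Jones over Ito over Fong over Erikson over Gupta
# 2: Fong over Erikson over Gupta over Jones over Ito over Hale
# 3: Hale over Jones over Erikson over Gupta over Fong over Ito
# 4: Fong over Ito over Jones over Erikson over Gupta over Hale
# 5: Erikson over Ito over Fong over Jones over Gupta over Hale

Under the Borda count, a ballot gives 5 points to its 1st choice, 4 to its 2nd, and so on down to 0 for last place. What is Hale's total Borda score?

10

Borda scores:
  Gupta: 0 + 3 + 2 + 1 + 1 = 7
  Jones: 4 + 2 + 4 + 3 + 2 = 15
  Erikson: 1 + 4 + 3 + 2 + 5 = 15
  Ito: 3 + 1 + 0 + 4 + 4 = 12
  Hale: 5 + 0 + 5 + 0 + 0 = 10
  Fong: 2 + 5 + 1 + 5 + 3 = 16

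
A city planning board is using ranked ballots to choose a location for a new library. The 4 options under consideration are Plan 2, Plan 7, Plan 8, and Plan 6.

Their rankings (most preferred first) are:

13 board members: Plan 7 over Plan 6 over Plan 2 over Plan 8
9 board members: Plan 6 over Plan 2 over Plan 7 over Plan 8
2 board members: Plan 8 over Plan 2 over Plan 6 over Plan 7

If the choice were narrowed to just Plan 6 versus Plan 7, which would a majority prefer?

Ballots ranking Plan 6 above Plan 7: 9+2 = 11.
Ballots ranking Plan 7 above Plan 6: 13.
Plan 7 wins the head-to-head, 13–11.

Plan 7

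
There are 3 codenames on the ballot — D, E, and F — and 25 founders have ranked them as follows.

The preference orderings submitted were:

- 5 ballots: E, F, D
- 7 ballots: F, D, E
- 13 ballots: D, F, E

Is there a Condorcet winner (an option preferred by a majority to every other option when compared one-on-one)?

Yes

Head-to-head results (25 voters total):
D vs E: D wins 20–5.
D vs F: D wins 13–12.
E vs F: F wins 20–5.
D beats each rival — E (20–5), F (13–12) — so D is the Condorcet winner.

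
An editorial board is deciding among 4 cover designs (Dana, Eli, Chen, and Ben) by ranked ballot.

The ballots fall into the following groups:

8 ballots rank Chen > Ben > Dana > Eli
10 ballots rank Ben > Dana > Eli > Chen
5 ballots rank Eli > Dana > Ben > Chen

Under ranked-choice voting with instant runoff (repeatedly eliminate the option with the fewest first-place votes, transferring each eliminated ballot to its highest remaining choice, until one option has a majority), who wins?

Round 1: Ben 10, Chen 8, Eli 5, Dana 0. Dana has the fewest and is eliminated.
Round 2: Ben 10, Chen 8, Eli 5. Eli has the fewest and is eliminated.
Round 3: Ben 15, Chen 8. Ben has a majority.

Ben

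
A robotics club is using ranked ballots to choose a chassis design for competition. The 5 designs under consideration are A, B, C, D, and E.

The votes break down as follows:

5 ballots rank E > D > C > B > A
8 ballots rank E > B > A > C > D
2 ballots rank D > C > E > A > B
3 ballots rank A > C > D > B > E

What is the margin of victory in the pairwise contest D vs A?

4

Ballots ranking D above A: 5+2 = 7.
Ballots ranking A above D: 8+3 = 11.
A wins 11–7, a margin of 4.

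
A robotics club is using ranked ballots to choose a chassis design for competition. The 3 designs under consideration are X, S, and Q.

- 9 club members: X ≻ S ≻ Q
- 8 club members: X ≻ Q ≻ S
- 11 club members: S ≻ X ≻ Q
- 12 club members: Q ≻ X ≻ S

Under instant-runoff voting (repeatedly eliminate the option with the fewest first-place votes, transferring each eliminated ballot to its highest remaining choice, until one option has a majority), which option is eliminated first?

Round 1: X 17, Q 12, S 11. S has the fewest and is eliminated.
Round 2: X 28, Q 12. X has a majority.

S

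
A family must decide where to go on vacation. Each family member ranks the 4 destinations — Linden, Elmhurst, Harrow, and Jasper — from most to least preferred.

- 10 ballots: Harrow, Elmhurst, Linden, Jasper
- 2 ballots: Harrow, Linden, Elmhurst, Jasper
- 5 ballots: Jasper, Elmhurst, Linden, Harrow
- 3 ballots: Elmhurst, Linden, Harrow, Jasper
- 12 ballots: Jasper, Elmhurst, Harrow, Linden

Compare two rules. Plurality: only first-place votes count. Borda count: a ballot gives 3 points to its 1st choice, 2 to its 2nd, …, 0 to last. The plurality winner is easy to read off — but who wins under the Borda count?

Elmhurst

Plurality first-place counts: Linden 0, Elmhurst 3, Harrow 12, Jasper 17 → Jasper.
Borda totals: Linden 25, Elmhurst 65, Harrow 51, Jasper 51 → Elmhurst.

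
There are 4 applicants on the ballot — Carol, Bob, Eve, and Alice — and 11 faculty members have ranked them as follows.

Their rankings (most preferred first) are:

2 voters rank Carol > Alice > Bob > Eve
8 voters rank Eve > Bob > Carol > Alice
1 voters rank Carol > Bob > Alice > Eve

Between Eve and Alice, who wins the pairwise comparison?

Eve

Ballots ranking Eve above Alice: 8.
Ballots ranking Alice above Eve: 2+1 = 3.
Eve wins the head-to-head, 8–3.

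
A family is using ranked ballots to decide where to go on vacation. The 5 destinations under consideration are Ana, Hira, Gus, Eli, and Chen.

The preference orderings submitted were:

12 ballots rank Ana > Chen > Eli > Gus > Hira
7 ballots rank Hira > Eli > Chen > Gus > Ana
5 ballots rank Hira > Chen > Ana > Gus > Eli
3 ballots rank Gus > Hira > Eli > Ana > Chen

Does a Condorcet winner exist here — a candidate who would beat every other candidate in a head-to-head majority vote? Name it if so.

No Condorcet winner

Head-to-head results (27 voters total):
Ana vs Hira: Hira wins 15–12.
Ana vs Gus: Ana wins 17–10.
Ana vs Eli: Ana wins 17–10.
Ana vs Chen: Ana wins 15–12.
Hira vs Gus: Gus wins 15–12.
Hira vs Eli: Hira wins 15–12.
Hira vs Chen: Hira wins 15–12.
Gus vs Eli: Eli wins 19–8.
Gus vs Chen: Chen wins 24–3.
Eli vs Chen: Chen wins 17–10.
No candidate beats all others: Ana beats Gus beats Hira beats Ana, a majority cycle.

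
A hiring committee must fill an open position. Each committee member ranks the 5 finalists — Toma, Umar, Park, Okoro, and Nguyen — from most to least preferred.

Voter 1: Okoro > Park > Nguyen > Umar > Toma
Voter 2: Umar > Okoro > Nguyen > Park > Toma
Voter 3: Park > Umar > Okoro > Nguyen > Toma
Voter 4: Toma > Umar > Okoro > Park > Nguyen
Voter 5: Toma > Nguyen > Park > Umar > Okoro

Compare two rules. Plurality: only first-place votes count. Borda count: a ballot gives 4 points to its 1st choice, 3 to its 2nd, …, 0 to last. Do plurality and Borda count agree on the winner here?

Plurality first-place counts: Toma 2, Umar 1, Park 1, Okoro 1, Nguyen 0 → Toma.
Borda totals: Toma 8, Umar 12, Park 11, Okoro 11, Nguyen 8 → Umar.
The two rules disagree: plurality picks Toma, Borda picks Umar.

No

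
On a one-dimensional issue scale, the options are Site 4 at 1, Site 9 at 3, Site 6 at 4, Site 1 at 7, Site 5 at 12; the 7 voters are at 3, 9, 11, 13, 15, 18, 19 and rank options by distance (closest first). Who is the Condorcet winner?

Site 5

With single-peaked preferences on a line, the Condorcet winner is the candidate closest to the median voter.
The median voter (position 13) is closest to Site 5 at 12.
Check: Site 5 vs Site 9 — voters closer to Site 5: 6 of 7.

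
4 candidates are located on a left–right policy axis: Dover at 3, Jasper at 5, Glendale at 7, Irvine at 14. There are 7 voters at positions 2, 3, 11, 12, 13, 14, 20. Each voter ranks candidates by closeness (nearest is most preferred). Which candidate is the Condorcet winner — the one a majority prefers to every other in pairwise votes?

With single-peaked preferences on a line, the Condorcet winner is the candidate closest to the median voter.
The median voter (position 12) is closest to Irvine at 14.
Check: Irvine vs Jasper — voters closer to Irvine: 5 of 7.

Irvine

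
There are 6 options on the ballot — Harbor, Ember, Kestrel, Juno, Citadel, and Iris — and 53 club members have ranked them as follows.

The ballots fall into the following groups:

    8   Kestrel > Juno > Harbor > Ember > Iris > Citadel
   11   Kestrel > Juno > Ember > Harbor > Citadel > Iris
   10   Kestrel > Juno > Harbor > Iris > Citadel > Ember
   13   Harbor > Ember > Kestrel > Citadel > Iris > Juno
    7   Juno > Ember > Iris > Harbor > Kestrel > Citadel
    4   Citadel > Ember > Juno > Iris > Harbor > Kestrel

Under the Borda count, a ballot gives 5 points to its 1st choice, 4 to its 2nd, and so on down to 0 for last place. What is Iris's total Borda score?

70

Borda scores:
  Harbor: 8·3 + 11·2 + 10·3 + 13·5 + 7·2 + 4·1 = 159
  Ember: 8·2 + 11·3 + 10·0 + 13·4 + 7·4 + 4·4 = 145
  Kestrel: 8·5 + 11·5 + 10·5 + 13·3 + 7·1 + 4·0 = 191
  Juno: 8·4 + 11·4 + 10·4 + 13·0 + 7·5 + 4·3 = 163
  Citadel: 8·0 + 11·1 + 10·1 + 13·2 + 7·0 + 4·5 = 67
  Iris: 8·1 + 11·0 + 10·2 + 13·1 + 7·3 + 4·2 = 70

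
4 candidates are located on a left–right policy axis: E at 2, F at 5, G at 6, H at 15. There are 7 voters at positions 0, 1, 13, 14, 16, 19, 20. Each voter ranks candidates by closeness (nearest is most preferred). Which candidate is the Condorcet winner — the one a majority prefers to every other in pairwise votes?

H

With single-peaked preferences on a line, the Condorcet winner is the candidate closest to the median voter.
The median voter (position 14) is closest to H at 15.
Check: H vs E — voters closer to H: 5 of 7.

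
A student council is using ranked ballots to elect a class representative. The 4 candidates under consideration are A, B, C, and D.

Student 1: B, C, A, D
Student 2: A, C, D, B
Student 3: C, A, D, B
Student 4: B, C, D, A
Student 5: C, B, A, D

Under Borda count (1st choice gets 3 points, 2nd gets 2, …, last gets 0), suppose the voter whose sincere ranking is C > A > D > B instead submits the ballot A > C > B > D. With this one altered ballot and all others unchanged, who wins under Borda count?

C

Borda totals with the altered ballot: A 8, B 9, C 11, D 2.
The winner is unchanged: still C.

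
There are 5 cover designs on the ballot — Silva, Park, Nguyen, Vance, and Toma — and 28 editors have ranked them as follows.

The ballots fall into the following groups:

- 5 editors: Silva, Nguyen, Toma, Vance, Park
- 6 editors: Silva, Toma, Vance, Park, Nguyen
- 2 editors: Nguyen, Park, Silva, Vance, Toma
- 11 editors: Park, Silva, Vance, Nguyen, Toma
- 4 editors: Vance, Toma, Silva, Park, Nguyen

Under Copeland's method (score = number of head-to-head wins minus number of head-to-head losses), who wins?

Pairwise results:
  Silva vs Park: Silva wins 15–13.
  Silva vs Nguyen: Silva wins 26–2.
  Silva vs Vance: Silva wins 24–4.
  Silva vs Toma: Silva wins 24–4.
  Park vs Nguyen: Park wins 21–7.
  Park vs Vance: Vance wins 15–13.
  Park vs Toma: Toma wins 15–13.
  Nguyen vs Vance: Vance wins 21–7.
  Nguyen vs Toma: Nguyen wins 18–10.
  Vance vs Toma: Vance wins 17–11.
Copeland scores (wins − losses):
  Silva: 4 − 0 = 4
  Park: 1 − 3 = -2
  Nguyen: 1 − 3 = -2
  Vance: 3 − 1 = 2
  Toma: 1 − 3 = -2
Silva has the best Copeland score.

Silva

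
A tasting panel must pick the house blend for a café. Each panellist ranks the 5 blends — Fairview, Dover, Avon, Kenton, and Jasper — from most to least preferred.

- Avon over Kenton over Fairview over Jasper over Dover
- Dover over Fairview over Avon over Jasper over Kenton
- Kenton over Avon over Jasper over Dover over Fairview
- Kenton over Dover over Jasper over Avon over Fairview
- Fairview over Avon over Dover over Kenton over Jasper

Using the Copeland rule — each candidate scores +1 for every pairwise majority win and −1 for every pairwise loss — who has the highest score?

Avon

Pairwise results:
  Fairview vs Dover: Dover wins 3–2.
  Fairview vs Avon: Avon wins 3–2.
  Fairview vs Kenton: Kenton wins 3–2.
  Fairview vs Jasper: Fairview wins 3–2.
  Dover vs Avon: Avon wins 3–2.
  Dover vs Kenton: Kenton wins 3–2.
  Dover vs Jasper: Dover wins 3–2.
  Avon vs Kenton: Avon wins 3–2.
  Avon vs Jasper: Avon wins 4–1.
  Kenton vs Jasper: Kenton wins 4–1.
Copeland scores (wins − losses):
  Fairview: 1 − 3 = -2
  Dover: 2 − 2 = 0
  Avon: 4 − 0 = 4
  Kenton: 3 − 1 = 2
  Jasper: 0 − 4 = -4
Avon has the best Copeland score.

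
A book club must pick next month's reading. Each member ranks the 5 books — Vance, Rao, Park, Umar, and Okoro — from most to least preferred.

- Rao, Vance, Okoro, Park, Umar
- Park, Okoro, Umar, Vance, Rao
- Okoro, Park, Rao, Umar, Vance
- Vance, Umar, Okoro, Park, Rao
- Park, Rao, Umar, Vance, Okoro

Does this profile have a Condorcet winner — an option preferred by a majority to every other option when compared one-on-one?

No

Head-to-head results (5 voters total):
Vance vs Rao: Rao wins 3–2.
Vance vs Park: Park wins 3–2.
Vance vs Umar: Umar wins 3–2.
Vance vs Okoro: Vance wins 3–2.
Rao vs Park: Park wins 4–1.
Rao vs Umar: Rao wins 3–2.
Rao vs Okoro: Okoro wins 3–2.
Park vs Umar: Park wins 4–1.
Park vs Okoro: Okoro wins 3–2.
Umar vs Okoro: Okoro wins 3–2.
No candidate beats all others: Vance beats Okoro beats Rao beats Vance, a majority cycle.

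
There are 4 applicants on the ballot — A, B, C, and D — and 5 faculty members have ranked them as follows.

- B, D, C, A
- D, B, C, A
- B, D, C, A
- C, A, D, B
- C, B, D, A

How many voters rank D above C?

3

Ballots ranking D above C: 3.
Ballots ranking C above D: 2.
So 3 of 5 voters prefer D to C.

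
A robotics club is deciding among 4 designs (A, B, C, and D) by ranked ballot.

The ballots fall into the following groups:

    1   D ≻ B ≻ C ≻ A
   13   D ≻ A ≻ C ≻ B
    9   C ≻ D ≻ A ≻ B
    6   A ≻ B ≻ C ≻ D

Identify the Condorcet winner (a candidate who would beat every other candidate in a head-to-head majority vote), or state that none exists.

No Condorcet winner

Head-to-head results (29 voters total):
A vs B: A wins 28–1.
A vs C: A wins 19–10.
A vs D: D wins 23–6.
B vs C: C wins 22–7.
B vs D: D wins 23–6.
C vs D: C wins 15–14.
No candidate beats all others: A beats C beats D beats A, a majority cycle.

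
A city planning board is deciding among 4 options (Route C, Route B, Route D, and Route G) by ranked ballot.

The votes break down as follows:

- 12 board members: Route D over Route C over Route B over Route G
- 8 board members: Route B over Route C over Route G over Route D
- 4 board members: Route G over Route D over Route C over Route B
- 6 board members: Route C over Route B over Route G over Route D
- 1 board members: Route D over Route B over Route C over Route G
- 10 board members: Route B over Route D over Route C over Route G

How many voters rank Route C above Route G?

37

Ballots ranking Route C above Route G: 12+8+6+1+10 = 37.
Ballots ranking Route G above Route C: 4.
So 37 of 41 voters prefer Route C to Route G.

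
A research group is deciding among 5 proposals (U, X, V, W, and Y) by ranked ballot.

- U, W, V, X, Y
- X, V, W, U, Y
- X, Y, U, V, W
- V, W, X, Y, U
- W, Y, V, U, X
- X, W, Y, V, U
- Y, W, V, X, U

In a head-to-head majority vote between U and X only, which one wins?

Ballots ranking U above X: 2.
Ballots ranking X above U: 5.
X wins the head-to-head, 5–2.

X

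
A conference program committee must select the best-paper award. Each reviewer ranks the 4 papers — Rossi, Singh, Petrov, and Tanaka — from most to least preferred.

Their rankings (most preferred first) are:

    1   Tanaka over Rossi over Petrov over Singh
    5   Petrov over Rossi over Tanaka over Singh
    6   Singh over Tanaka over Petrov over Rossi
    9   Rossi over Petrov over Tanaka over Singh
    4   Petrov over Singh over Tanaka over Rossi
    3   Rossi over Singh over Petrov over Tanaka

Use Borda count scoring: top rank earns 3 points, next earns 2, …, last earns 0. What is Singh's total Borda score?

Borda scores:
  Rossi: 2 + 5·2 + 6·0 + 9·3 + 4·0 + 3·3 = 48
  Singh: 0 + 5·0 + 6·3 + 9·0 + 4·2 + 3·2 = 32
  Petrov: 1 + 5·3 + 6·1 + 9·2 + 4·3 + 3·1 = 55
  Tanaka: 3 + 5·1 + 6·2 + 9·1 + 4·1 + 3·0 = 33

32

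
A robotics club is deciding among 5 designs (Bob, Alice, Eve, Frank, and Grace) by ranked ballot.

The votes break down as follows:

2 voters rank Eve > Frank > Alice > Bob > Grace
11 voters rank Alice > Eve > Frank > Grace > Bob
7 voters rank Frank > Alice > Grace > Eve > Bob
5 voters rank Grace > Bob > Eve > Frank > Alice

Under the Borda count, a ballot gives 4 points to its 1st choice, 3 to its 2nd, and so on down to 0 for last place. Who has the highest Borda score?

Alice

Borda scores:
  Bob: 2·1 + 11·0 + 7·0 + 5·3 = 17
  Alice: 2·2 + 11·4 + 7·3 + 5·0 = 69
  Eve: 2·4 + 11·3 + 7·1 + 5·2 = 58
  Frank: 2·3 + 11·2 + 7·4 + 5·1 = 61
  Grace: 2·0 + 11·1 + 7·2 + 5·4 = 45
Alice has the highest total.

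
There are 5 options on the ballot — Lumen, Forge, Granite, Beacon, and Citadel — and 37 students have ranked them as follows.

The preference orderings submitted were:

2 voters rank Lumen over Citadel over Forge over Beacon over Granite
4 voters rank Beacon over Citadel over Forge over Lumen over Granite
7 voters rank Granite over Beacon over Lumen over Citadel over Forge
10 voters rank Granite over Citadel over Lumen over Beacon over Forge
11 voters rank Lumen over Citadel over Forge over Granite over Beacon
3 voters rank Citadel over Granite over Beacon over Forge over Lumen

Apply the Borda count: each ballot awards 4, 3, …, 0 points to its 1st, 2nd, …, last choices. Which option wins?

Borda scores:
  Lumen: 2·4 + 4·1 + 7·2 + 10·2 + 11·4 + 3·0 = 90
  Forge: 2·2 + 4·2 + 7·0 + 10·0 + 11·2 + 3·1 = 37
  Granite: 2·0 + 4·0 + 7·4 + 10·4 + 11·1 + 3·3 = 88
  Beacon: 2·1 + 4·4 + 7·3 + 10·1 + 11·0 + 3·2 = 55
  Citadel: 2·3 + 4·3 + 7·1 + 10·3 + 11·3 + 3·4 = 100
Citadel has the highest total.

Citadel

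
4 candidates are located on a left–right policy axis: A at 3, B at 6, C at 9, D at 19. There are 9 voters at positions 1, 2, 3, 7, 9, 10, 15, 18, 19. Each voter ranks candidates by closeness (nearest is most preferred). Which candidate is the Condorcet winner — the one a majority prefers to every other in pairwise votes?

With single-peaked preferences on a line, the Condorcet winner is the candidate closest to the median voter.
The median voter (position 9) is closest to C at 9.
Check: C vs B — voters closer to C: 5 of 9.

C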